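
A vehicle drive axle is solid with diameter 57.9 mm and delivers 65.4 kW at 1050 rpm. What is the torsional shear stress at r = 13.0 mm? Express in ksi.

ω = 2π·1050/60 = 110.0 rad/s, so T = P/ω = 65.4×10³ / 110.0 = 594.8 N·m.
J = πd⁴/32 = π(0.0579)⁴/32 = 1.103×10^-6 m⁴.
Shear stress varies linearly with radius: τ = T·r/J = 594.8 × 0.0130 / 1.103×10^-6 = 7.008×10^6 Pa.

1.02 ksi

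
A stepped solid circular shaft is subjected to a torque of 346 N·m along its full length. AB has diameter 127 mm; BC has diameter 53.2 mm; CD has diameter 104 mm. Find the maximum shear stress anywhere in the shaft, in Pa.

Under the same torque, τ_max = 16T/(πd³) is largest where d is smallest — segment BC (d = 53.2 mm).
τ_max = 16·346.0/(π·(0.0532)³) = 1.170×10^7 Pa.

1.17e7 Pa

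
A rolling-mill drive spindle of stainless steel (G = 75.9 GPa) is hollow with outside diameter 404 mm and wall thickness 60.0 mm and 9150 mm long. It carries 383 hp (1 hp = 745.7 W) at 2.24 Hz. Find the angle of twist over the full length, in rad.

0.00124 rad

ω = 2π·2.24 = 14.07 rad/s, so T = P/ω = 383×745.7 / 14.07 = 20290 N·m.
J = π(d_o⁴ − d_i⁴)/32 = π(0.404⁴ − 0.284⁴)/32 = 1.977×10^-3 m⁴.
θ = T·L/(G·J) = 20290 × 9.15 / (75.9×10⁹ × 1.977×10^-3) = 1.238×10^-3 rad.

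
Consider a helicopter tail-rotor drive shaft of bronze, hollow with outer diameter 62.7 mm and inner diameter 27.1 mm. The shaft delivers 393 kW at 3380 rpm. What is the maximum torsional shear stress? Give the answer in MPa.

23.8 MPa

ω = 2π·3380/60 = 354.0 rad/s, so T = P/ω = 393×10³ / 354.0 = 1110 N·m.
J = π(d_o⁴ − d_i⁴)/32 = π(0.0627⁴ − 0.0271⁴)/32 = 1.464×10^-6 m⁴.
τ_max = T·r/J = 1110 × 0.0314 / 1.464×10^-6 = 2.377×10^7 Pa.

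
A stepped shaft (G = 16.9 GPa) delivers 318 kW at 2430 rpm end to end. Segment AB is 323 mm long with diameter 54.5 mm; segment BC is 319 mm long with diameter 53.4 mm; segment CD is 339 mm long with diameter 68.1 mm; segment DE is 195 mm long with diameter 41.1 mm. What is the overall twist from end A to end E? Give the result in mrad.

120 mrad

ω = 2π·2430/60 = 254.5 rad/s, so T = P/ω = 318×10³ / 254.5 = 1250 N·m.
J_AB = π(0.0545)⁴/32 = 8.66×10^-7 m⁴; J_BC = π(0.0534)⁴/32 = 7.98×10^-7 m⁴; J_CD = π(0.0681)⁴/32 = 2.11×10^-6 m⁴; J_DE = π(0.0411)⁴/32 = 2.80×10^-7 m⁴.
θ = (T/G)·Σ L_i/J_i = (1250/16.9×10⁹)·(0.323/8.66×10^-7 + 0.319/7.98×10^-7 + 0.339/2.11×10^-6 + 0.195/2.80×10^-7) = 0.1205 rad.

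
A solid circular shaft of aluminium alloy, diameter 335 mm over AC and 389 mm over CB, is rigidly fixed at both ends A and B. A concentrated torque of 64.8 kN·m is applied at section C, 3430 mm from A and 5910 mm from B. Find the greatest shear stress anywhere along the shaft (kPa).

4270 kPa

Compatibility: T_A·a/J_AC = T_B·b/J_CB with T_A + T_B = T₀.
J_AC = 1.24×10^-3 m⁴, J_CB = 2.25×10^-3 m⁴, so T_A = T₀·(J_AC/a)/((J_AC/a)+(J_CB/b)) = 31530 N·m, T_B = 33270 N·m.
τ in each portion: τ_AC = 4.27×10^6 Pa, τ_CB = 2.88×10^6 Pa; maximum is in AC.
τ_max = T_AC·r/J = 31530·0.168/1.24×10^-3 = 4.271×10^6 Pa.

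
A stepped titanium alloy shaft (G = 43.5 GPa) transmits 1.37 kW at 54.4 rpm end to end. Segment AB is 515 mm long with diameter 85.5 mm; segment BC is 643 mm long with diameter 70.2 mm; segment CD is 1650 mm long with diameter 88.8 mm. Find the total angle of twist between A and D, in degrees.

ω = 2π·54.4/60 = 5.697 rad/s, so T = P/ω = 1.37×10³ / 5.697 = 240.5 N·m.
J_AB = π(0.0855)⁴/32 = 5.25×10^-6 m⁴; J_BC = π(0.0702)⁴/32 = 2.38×10^-6 m⁴; J_CD = π(0.0888)⁴/32 = 6.10×10^-6 m⁴.
θ = (T/G)·Σ L_i/J_i = (240.5/43.5×10⁹)·(0.515/5.25×10^-6 + 0.643/2.38×10^-6 + 1.65/6.10×10^-6) = 3.528×10^-3 rad.

0.202°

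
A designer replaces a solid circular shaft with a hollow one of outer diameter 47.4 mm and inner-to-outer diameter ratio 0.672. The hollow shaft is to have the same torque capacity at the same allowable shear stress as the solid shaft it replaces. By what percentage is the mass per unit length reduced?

Equal τ_max and T ⇒ the solid shaft needs d_s³ = d_o³(1−k⁴), so d_s = 47.4·(1−0.672⁴)^(1/3) = 43.93 mm.
Area ratio A_h/A_s = d_o²(1−k²)/d_s² = (1−k²)/(1−k⁴)^(2/3) = 0.6385.
Mass saving = 1 − 0.6385 = 36.2 %.

36.2 %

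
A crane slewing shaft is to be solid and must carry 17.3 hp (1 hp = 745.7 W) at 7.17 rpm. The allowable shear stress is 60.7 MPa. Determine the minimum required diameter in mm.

ω = 2π·7.17/60 = 0.7508 rad/s, so T = P/ω = 17.3×745.7 / 0.7508 = 17180 N·m.
For a solid shaft τ_max = 16T/(πd³), so d = (16T/(π τ_allow))^(1/3) = (16·17180/(π·6.07×10^7))^(1/3) = 0.1130 m.

113 mm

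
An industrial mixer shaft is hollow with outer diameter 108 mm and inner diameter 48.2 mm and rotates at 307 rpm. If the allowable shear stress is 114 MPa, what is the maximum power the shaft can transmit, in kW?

871 kW

J = π(d_o⁴ − d_i⁴)/32 = π(0.108⁴ − 0.0482⁴)/32 = 1.283×10^-5 m⁴.
T_max = τ_allow·J/r = 1.14×10^8 × 1.283×10^-5 / 0.0540 = 27080 N·m.
ω = 2π·307/60 = 32.15 rad/s, so P_max = T_max·ω = 8.705×10^5 W.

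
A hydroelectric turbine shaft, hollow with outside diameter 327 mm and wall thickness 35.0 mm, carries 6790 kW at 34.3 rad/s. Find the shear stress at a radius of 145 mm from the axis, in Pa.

ω = 34.3 rad/s, so T = P/ω = 6790×10³ / 34.30 = 198000 N·m.
J = π(d_o⁴ − d_i⁴)/32 = π(0.327⁴ − 0.257⁴)/32 = 6.942×10^-4 m⁴.
Shear stress varies linearly with radius: τ = T·r/J = 198000 × 0.145 / 6.942×10^-4 = 4.135×10^7 Pa.

4.13e7 Pa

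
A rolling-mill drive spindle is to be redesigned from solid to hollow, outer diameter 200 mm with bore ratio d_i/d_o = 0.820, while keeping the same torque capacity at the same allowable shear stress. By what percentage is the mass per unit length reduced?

51.1 %

Equal τ_max and T ⇒ the solid shaft needs d_s³ = d_o³(1−k⁴), so d_s = 200·(1−0.820⁴)^(1/3) = 163.7 mm.
Area ratio A_h/A_s = d_o²(1−k²)/d_s² = (1−k²)/(1−k⁴)^(2/3) = 0.4893.
Mass saving = 1 − 0.4893 = 51.1 %.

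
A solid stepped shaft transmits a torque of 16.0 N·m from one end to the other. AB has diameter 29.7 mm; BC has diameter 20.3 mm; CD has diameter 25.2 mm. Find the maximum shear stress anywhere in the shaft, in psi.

1410 psi

Under the same torque, τ_max = 16T/(πd³) is largest where d is smallest — segment BC (d = 20.3 mm).
τ_max = 16·16.00/(π·(0.0203)³) = 9.741×10^6 Pa.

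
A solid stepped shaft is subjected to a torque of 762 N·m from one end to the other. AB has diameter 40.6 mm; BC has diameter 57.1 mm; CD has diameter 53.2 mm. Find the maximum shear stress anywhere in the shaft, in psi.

Under the same torque, τ_max = 16T/(πd³) is largest where d is smallest — segment AB (d = 40.6 mm).
τ_max = 16·762.0/(π·(0.0406)³) = 5.799×10^7 Pa.

8410 psi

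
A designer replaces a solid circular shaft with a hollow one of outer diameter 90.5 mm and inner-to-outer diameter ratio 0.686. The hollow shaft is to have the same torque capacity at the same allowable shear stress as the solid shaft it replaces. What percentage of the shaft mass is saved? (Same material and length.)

37.4 %

Equal τ_max and T ⇒ the solid shaft needs d_s³ = d_o³(1−k⁴), so d_s = 90.5·(1−0.686⁴)^(1/3) = 83.25 mm.
Area ratio A_h/A_s = d_o²(1−k²)/d_s² = (1−k²)/(1−k⁴)^(2/3) = 0.6256.
Mass saving = 1 − 0.6256 = 37.4 %.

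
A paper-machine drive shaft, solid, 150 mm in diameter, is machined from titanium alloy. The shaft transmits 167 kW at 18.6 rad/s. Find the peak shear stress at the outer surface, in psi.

1970 psi

ω = 18.6 rad/s, so T = P/ω = 167×10³ / 18.60 = 8978 N·m.
J = πd⁴/32 = π(0.150)⁴/32 = 4.970×10^-5 m⁴.
τ_max = T·r/J = 8978 × 0.0750 / 4.970×10^-5 = 1.355×10^7 Pa.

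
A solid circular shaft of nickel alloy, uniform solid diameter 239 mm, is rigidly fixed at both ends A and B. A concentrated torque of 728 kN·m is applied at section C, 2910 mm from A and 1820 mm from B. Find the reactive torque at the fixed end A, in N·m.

280000 N·m

With uniform GJ and both ends fixed, compatibility θ_AC = θ_CB gives T_A·a = T_B·b, together with T_A + T_B = T₀.
T_A = T₀·b/(a+b) = 728000·1820/4730 = 280100 N·m; T_B = 447900 N·m.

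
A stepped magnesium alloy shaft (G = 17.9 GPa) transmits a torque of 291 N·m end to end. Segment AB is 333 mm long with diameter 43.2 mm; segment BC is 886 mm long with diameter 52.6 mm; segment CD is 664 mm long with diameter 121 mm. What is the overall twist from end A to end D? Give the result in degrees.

J_AB = π(0.0432)⁴/32 = 3.42×10^-7 m⁴; J_BC = π(0.0526)⁴/32 = 7.52×10^-7 m⁴; J_CD = π(0.121)⁴/32 = 2.10×10^-5 m⁴.
θ = (T/G)·Σ L_i/J_i = (291.0/17.9×10⁹)·(0.333/3.42×10^-7 + 0.886/7.52×10^-7 + 0.664/2.10×10^-5) = 0.03551 rad.

2.03°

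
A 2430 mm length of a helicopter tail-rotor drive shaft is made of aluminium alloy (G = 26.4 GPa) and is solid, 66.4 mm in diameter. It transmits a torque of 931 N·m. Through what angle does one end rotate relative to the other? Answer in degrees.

J = πd⁴/32 = π(0.0664)⁴/32 = 1.908×10^-6 m⁴.
θ = T·L/(G·J) = 931.0 × 2.43 / (26.4×10⁹ × 1.908×10^-6) = 0.04490 rad.

2.57°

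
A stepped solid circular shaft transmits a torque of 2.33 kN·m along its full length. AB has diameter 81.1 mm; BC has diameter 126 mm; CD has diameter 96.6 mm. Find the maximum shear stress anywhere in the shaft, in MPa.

Under the same torque, τ_max = 16T/(πd³) is largest where d is smallest — segment AB (d = 81.1 mm).
τ_max = 16·2330/(π·(0.0811)³) = 2.225×10^7 Pa.

22.2 MPa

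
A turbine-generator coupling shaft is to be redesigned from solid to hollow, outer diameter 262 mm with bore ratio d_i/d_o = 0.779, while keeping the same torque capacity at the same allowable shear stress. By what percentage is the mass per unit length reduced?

46.6 %

Equal τ_max and T ⇒ the solid shaft needs d_s³ = d_o³(1−k⁴), so d_s = 262·(1−0.779⁴)^(1/3) = 224.8 mm.
Area ratio A_h/A_s = d_o²(1−k²)/d_s² = (1−k²)/(1−k⁴)^(2/3) = 0.5340.
Mass saving = 1 − 0.5340 = 46.6 %.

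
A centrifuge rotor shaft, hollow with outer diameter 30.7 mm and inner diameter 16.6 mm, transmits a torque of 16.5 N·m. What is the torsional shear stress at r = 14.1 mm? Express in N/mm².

2.92 N/mm²

J = π(d_o⁴ − d_i⁴)/32 = π(0.0307⁴ − 0.0166⁴)/32 = 7.975×10^-8 m⁴.
Shear stress varies linearly with radius: τ = T·r/J = 16.50 × 0.0141 / 7.975×10^-8 = 2.917×10^6 Pa.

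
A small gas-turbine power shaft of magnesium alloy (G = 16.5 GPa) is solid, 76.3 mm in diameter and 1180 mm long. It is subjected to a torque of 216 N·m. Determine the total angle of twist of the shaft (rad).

J = πd⁴/32 = π(0.0763)⁴/32 = 3.327×10^-6 m⁴.
θ = T·L/(G·J) = 216.0 × 1.18 / (16.5×10⁹ × 3.327×10^-6) = 4.643×10^-3 rad.

0.00464 rad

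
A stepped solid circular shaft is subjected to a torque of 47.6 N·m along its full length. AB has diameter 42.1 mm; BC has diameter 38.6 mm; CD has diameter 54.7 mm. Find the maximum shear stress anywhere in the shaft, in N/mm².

Under the same torque, τ_max = 16T/(πd³) is largest where d is smallest — segment BC (d = 38.6 mm).
τ_max = 16·47.60/(π·(0.0386)³) = 4.215×10^6 Pa.

4.22 N/mm²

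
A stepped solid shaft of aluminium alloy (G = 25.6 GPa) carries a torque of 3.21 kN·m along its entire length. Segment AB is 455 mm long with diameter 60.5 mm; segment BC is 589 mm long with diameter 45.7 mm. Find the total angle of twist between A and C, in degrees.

12.4°

J_AB = π(0.0605)⁴/32 = 1.32×10^-6 m⁴; J_BC = π(0.0457)⁴/32 = 4.28×10^-7 m⁴.
θ = (T/G)·Σ L_i/J_i = (3210/25.6×10⁹)·(0.455/1.32×10^-6 + 0.589/4.28×10^-7) = 0.2158 rad.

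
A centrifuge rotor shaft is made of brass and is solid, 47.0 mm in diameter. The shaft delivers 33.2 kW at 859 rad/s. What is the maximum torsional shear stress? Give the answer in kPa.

ω = 859 rad/s, so T = P/ω = 33.2×10³ / 859.0 = 38.65 N·m.
J = πd⁴/32 = π(0.0470)⁴/32 = 4.791×10^-7 m⁴.
τ_max = T·r/J = 38.65 × 0.0235 / 4.791×10^-7 = 1.896×10^6 Pa.

1900 kPa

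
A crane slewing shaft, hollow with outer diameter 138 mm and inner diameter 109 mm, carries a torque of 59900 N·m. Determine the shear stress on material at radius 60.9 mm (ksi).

24.3 ksi

J = π(d_o⁴ − d_i⁴)/32 = π(0.138⁴ − 0.109⁴)/32 = 2.175×10^-5 m⁴.
Shear stress varies linearly with radius: τ = T·r/J = 59900 × 0.0609 / 2.175×10^-5 = 1.677×10^8 Pa.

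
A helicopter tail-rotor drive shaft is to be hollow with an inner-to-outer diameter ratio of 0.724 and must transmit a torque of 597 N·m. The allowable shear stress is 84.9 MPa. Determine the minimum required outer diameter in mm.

36.7 mm

For a hollow shaft with d_i/d_o = 0.724: τ_max = 16T/(π d_o³ (1−k⁴)), so d_o = [16T/(π τ_allow (1−k⁴))]^(1/3) = [16·597.0/(π·8.49×10^7·0.7252)]^(1/3) = 0.03669 m.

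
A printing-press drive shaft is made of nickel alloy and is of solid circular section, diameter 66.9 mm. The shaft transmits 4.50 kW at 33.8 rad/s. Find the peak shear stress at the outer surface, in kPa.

2260 kPa

ω = 33.8 rad/s, so T = P/ω = 4.50×10³ / 33.80 = 133.1 N·m.
J = πd⁴/32 = π(0.0669)⁴/32 = 1.967×10^-6 m⁴.
τ_max = T·r/J = 133.1 × 0.0335 / 1.967×10^-6 = 2.265×10^6 Pa.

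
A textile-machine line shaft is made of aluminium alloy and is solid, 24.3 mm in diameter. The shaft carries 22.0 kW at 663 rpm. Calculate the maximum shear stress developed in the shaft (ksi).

ω = 2π·663/60 = 69.43 rad/s, so T = P/ω = 22.0×10³ / 69.43 = 316.9 N·m.
J = πd⁴/32 = π(0.0243)⁴/32 = 3.423×10^-8 m⁴.
τ_max = T·r/J = 316.9 × 0.0122 / 3.423×10^-8 = 1.125×10^8 Pa.

16.3 ksi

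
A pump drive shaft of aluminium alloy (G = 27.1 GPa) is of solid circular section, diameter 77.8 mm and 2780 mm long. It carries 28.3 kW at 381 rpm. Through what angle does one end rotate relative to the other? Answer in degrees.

ω = 2π·381/60 = 39.90 rad/s, so T = P/ω = 28.3×10³ / 39.90 = 709.3 N·m.
J = πd⁴/32 = π(0.0778)⁴/32 = 3.597×10^-6 m⁴.
θ = T·L/(G·J) = 709.3 × 2.78 / (27.1×10⁹ × 3.597×10^-6) = 0.02023 rad.

1.16°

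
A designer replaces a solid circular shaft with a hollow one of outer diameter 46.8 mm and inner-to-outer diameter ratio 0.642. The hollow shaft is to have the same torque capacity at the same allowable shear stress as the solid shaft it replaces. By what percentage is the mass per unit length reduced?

33.4 %

Equal τ_max and T ⇒ the solid shaft needs d_s³ = d_o³(1−k⁴), so d_s = 46.8·(1−0.642⁴)^(1/3) = 43.98 mm.
Area ratio A_h/A_s = d_o²(1−k²)/d_s² = (1−k²)/(1−k⁴)^(2/3) = 0.6655.
Mass saving = 1 − 0.6655 = 33.4 %.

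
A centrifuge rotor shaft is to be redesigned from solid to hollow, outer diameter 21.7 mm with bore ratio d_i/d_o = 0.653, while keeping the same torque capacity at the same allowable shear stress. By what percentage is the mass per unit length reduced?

34.4 %

Equal τ_max and T ⇒ the solid shaft needs d_s³ = d_o³(1−k⁴), so d_s = 21.7·(1−0.653⁴)^(1/3) = 20.30 mm.
Area ratio A_h/A_s = d_o²(1−k²)/d_s² = (1−k²)/(1−k⁴)^(2/3) = 0.6557.
Mass saving = 1 − 0.6557 = 34.4 %.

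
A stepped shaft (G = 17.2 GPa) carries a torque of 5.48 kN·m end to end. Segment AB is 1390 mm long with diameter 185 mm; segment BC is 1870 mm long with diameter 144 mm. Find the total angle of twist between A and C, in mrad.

J_AB = π(0.185)⁴/32 = 1.15×10^-4 m⁴; J_BC = π(0.144)⁴/32 = 4.22×10^-5 m⁴.
θ = (T/G)·Σ L_i/J_i = (5480/17.2×10⁹)·(1.39/1.15×10^-4 + 1.87/4.22×10^-5) = 0.01796 rad.

18.0 mrad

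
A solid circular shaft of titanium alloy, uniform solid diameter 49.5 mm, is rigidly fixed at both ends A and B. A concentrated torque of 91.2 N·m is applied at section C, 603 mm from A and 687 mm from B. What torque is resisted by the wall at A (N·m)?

With uniform GJ and both ends fixed, compatibility θ_AC = θ_CB gives T_A·a = T_B·b, together with T_A + T_B = T₀.
T_A = T₀·b/(a+b) = 91.20·687/1290 = 48.57 N·m; T_B = 42.63 N·m.

48.6 N·m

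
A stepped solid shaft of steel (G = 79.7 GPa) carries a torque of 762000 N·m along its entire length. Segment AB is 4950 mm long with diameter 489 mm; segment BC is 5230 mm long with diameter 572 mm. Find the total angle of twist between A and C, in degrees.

J_AB = π(0.489)⁴/32 = 5.61×10^-3 m⁴; J_BC = π(0.572)⁴/32 = 0.0105 m⁴.
θ = (T/G)·Σ L_i/J_i = (762000/79.7×10⁹)·(4.95/5.61×10^-3 + 5.23/0.0105) = 0.01319 rad.

0.756°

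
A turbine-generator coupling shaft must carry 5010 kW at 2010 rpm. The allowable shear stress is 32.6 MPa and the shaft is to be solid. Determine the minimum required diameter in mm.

155 mm

ω = 2π·2010/60 = 210.5 rad/s, so T = P/ω = 5010×10³ / 210.5 = 23800 N·m.
For a solid shaft τ_max = 16T/(πd³), so d = (16T/(π τ_allow))^(1/3) = (16·23800/(π·3.26×10^7))^(1/3) = 0.1549 m.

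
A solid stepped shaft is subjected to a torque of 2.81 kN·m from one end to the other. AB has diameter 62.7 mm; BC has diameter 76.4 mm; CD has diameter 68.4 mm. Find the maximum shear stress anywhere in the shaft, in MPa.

58.1 MPa

Under the same torque, τ_max = 16T/(πd³) is largest where d is smallest — segment AB (d = 62.7 mm).
τ_max = 16·2810/(π·(0.0627)³) = 5.806×10^7 Pa.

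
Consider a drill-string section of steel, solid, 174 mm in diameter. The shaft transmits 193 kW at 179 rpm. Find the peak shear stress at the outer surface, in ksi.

ω = 2π·179/60 = 18.74 rad/s, so T = P/ω = 193×10³ / 18.74 = 10300 N·m.
J = πd⁴/32 = π(0.174)⁴/32 = 8.999×10^-5 m⁴.
τ_max = T·r/J = 10300 × 0.0870 / 8.999×10^-5 = 9.954×10^6 Pa.

1.44 ksi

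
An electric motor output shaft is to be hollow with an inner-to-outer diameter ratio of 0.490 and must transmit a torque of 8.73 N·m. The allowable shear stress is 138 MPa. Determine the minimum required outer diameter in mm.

6.99 mm

For a hollow shaft with d_i/d_o = 0.490: τ_max = 16T/(π d_o³ (1−k⁴)), so d_o = [16T/(π τ_allow (1−k⁴))]^(1/3) = [16·8.730/(π·1.38×10^8·0.9424)]^(1/3) = 0.006992 m.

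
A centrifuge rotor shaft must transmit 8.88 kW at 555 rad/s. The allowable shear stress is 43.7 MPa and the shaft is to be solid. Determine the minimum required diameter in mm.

ω = 555 rad/s, so T = P/ω = 8.88×10³ / 555.0 = 16.00 N·m.
For a solid shaft τ_max = 16T/(πd³), so d = (16T/(π τ_allow))^(1/3) = (16·16.00/(π·4.37×10^7))^(1/3) = 0.01231 m.

12.3 mm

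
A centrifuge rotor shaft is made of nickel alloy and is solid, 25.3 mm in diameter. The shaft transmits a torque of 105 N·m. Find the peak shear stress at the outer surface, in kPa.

33000 kPa

J = πd⁴/32 = π(0.0253)⁴/32 = 4.022×10^-8 m⁴.
τ_max = T·r/J = 105.0 × 0.0126 / 4.022×10^-8 = 3.302×10^7 Pa.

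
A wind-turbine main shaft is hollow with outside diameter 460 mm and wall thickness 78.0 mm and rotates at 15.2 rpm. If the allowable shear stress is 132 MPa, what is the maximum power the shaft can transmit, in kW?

3250 kW

J = π(d_o⁴ − d_i⁴)/32 = π(0.460⁴ − 0.304⁴)/32 = 3.557×10^-3 m⁴.
T_max = τ_allow·J/r = 1.32×10^8 × 3.557×10^-3 / 0.230 = 2.042e6 N·m.
ω = 2π·15.2/60 = 1.592 rad/s, so P_max = T_max·ω = 3.250×10^6 W.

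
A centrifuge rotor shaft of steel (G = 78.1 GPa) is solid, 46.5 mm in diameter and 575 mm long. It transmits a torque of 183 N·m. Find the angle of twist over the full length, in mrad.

J = πd⁴/32 = π(0.0465)⁴/32 = 4.590×10^-7 m⁴.
θ = T·L/(G·J) = 183.0 × 0.575 / (78.1×10⁹ × 4.590×10^-7) = 2.935×10^-3 rad.

2.94 mrad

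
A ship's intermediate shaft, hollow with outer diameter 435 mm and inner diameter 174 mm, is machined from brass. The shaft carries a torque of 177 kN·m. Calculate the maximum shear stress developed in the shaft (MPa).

J = π(d_o⁴ − d_i⁴)/32 = π(0.435⁴ − 0.174⁴)/32 = 3.425×10^-3 m⁴.
τ_max = T·r/J = 177000 × 0.217 / 3.425×10^-3 = 1.124×10^7 Pa.

11.2 MPa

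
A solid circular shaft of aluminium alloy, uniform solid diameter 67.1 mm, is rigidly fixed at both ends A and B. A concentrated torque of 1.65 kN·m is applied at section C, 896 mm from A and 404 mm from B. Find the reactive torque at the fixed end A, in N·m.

With uniform GJ and both ends fixed, compatibility θ_AC = θ_CB gives T_A·a = T_B·b, together with T_A + T_B = T₀.
T_A = T₀·b/(a+b) = 1650·404/1300 = 512.8 N·m; T_B = 1137 N·m.

513 N·m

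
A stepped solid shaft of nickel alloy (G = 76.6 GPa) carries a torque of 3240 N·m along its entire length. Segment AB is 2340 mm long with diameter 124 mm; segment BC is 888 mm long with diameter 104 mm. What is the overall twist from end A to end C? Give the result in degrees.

J_AB = π(0.124)⁴/32 = 2.32×10^-5 m⁴; J_BC = π(0.104)⁴/32 = 1.15×10^-5 m⁴.
θ = (T/G)·Σ L_i/J_i = (3240/76.6×10⁹)·(2.34/2.32×10^-5 + 0.888/1.15×10^-5) = 7.535×10^-3 rad.

0.432°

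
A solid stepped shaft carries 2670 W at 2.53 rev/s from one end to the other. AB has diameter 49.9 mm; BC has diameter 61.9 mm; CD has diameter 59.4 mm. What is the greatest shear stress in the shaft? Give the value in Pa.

ω = 2π·2.53 = 15.90 rad/s, so T = P/ω = 2670 / 15.90 = 168.0 N·m.
Under the same torque, τ_max = 16T/(πd³) is largest where d is smallest — segment AB (d = 49.9 mm).
τ_max = 16·168.0/(π·(0.0499)³) = 6.885×10^6 Pa.

6.88e6 Pa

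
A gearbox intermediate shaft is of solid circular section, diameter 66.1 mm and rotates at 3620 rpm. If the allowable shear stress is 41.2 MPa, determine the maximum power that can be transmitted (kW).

886 kW

J = πd⁴/32 = π(0.0661)⁴/32 = 1.874×10^-6 m⁴.
T_max = τ_allow·J/r = 4.12×10^7 × 1.874×10^-6 / 0.0330 = 2336 N·m.
ω = 2π·3620/60 = 379.1 rad/s, so P_max = T_max·ω = 8.857×10^5 W.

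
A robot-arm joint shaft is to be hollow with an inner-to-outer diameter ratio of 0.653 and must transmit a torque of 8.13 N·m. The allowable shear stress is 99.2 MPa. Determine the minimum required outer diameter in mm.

7.99 mm

For a hollow shaft with d_i/d_o = 0.653: τ_max = 16T/(π d_o³ (1−k⁴)), so d_o = [16T/(π τ_allow (1−k⁴))]^(1/3) = [16·8.130/(π·9.92×10^7·0.8182)]^(1/3) = 0.007990 m.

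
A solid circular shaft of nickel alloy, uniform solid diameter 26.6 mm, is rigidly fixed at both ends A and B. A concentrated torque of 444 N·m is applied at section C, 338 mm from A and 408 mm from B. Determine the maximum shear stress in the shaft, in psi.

With uniform GJ and both ends fixed, compatibility θ_AC = θ_CB gives T_A·a = T_B·b, together with T_A + T_B = T₀.
T_A = T₀·b/(a+b) = 444.0·408/746.0 = 242.8 N·m; T_B = 201.2 N·m.
τ in each portion: τ_AC = 6.57×10^7 Pa, τ_CB = 5.44×10^7 Pa; maximum is in AC.
τ_max = T_AC·r/J = 242.8·0.0133/4.92×10^-8 = 6.571×10^7 Pa.

9530 psi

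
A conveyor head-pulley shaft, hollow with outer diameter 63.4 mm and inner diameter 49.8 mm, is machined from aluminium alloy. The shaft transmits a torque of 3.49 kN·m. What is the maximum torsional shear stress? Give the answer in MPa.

113 MPa

J = π(d_o⁴ − d_i⁴)/32 = π(0.0634⁴ − 0.0498⁴)/32 = 9.824×10^-7 m⁴.
τ_max = T·r/J = 3490 × 0.0317 / 9.824×10^-7 = 1.126×10^8 Pa.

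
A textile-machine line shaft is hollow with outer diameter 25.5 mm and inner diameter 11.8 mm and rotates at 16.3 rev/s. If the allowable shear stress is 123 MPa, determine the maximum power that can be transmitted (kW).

J = π(d_o⁴ − d_i⁴)/32 = π(0.0255⁴ − 0.0118⁴)/32 = 3.961×10^-8 m⁴.
T_max = τ_allow·J/r = 1.23×10^8 × 3.961×10^-8 / 0.0127 = 382.1 N·m.
ω = 2π·16.3 = 102.4 rad/s, so P_max = T_max·ω = 3.913×10^4 W.

39.1 kW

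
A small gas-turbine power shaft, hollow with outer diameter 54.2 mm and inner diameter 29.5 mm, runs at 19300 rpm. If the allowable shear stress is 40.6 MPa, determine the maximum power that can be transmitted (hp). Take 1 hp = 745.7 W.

3140 hp

J = π(d_o⁴ − d_i⁴)/32 = π(0.0542⁴ − 0.0295⁴)/32 = 7.729×10^-7 m⁴.
T_max = τ_allow·J/r = 4.06×10^7 × 7.729×10^-7 / 0.0271 = 1158 N·m.
ω = 2π·19300/60 = 2021 rad/s, so P_max = T_max·ω = 2.340×10^6 W.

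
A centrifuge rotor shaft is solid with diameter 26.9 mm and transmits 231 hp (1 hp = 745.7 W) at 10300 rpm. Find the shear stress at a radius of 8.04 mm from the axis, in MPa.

25.0 MPa

ω = 2π·10300/60 = 1079 rad/s, so T = P/ω = 231×745.7 / 1079 = 159.7 N·m.
J = πd⁴/32 = π(0.0269)⁴/32 = 5.141×10^-8 m⁴.
Shear stress varies linearly with radius: τ = T·r/J = 159.7 × 0.00804 / 5.141×10^-8 = 2.498×10^7 Pa.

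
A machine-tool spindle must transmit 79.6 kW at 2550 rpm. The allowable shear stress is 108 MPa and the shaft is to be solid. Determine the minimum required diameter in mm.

ω = 2π·2550/60 = 267.0 rad/s, so T = P/ω = 79.6×10³ / 267.0 = 298.1 N·m.
For a solid shaft τ_max = 16T/(πd³), so d = (16T/(π τ_allow))^(1/3) = (16·298.1/(π·1.08×10^8))^(1/3) = 0.02413 m.

24.1 mm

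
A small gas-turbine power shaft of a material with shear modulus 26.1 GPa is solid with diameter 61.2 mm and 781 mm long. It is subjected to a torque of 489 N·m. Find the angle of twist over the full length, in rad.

J = πd⁴/32 = π(0.0612)⁴/32 = 1.377×10^-6 m⁴.
θ = T·L/(G·J) = 489.0 × 0.781 / (26.1×10⁹ × 1.377×10^-6) = 0.01062 rad.

0.0106 rad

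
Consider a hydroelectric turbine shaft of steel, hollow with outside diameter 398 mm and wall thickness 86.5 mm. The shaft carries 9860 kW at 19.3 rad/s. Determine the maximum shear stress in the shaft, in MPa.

ω = 19.3 rad/s, so T = P/ω = 9860×10³ / 19.30 = 510900 N·m.
J = π(d_o⁴ − d_i⁴)/32 = π(0.398⁴ − 0.225⁴)/32 = 2.212×10^-3 m⁴.
τ_max = T·r/J = 510900 × 0.199 / 2.212×10^-3 = 4.597×10^7 Pa.

46.0 MPa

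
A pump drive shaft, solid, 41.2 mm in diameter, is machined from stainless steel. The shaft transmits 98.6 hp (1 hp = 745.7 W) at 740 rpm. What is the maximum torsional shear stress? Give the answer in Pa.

ω = 2π·740/60 = 77.49 rad/s, so T = P/ω = 98.6×745.7 / 77.49 = 948.8 N·m.
J = πd⁴/32 = π(0.0412)⁴/32 = 2.829×10^-7 m⁴.
τ_max = T·r/J = 948.8 × 0.0206 / 2.829×10^-7 = 6.910×10^7 Pa.

6.91e7 Pa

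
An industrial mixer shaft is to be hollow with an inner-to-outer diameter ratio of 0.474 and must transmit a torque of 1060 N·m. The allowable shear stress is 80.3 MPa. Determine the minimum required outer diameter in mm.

For a hollow shaft with d_i/d_o = 0.474: τ_max = 16T/(π d_o³ (1−k⁴)), so d_o = [16T/(π τ_allow (1−k⁴))]^(1/3) = [16·1060/(π·8.03×10^7·0.9495)]^(1/3) = 0.04137 m.

41.4 mm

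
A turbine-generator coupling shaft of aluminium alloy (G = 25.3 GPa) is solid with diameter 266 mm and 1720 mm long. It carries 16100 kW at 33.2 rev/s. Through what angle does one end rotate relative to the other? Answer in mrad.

10.7 mrad

ω = 2π·33.2 = 208.6 rad/s, so T = P/ω = 16100×10³ / 208.6 = 77180 N·m.
J = πd⁴/32 = π(0.266)⁴/32 = 4.915×10^-4 m⁴.
θ = T·L/(G·J) = 77180 × 1.72 / (25.3×10⁹ × 4.915×10^-4) = 0.01068 rad.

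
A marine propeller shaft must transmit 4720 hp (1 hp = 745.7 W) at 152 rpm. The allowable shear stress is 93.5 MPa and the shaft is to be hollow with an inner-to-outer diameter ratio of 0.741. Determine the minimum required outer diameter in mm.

258 mm

ω = 2π·152/60 = 15.92 rad/s, so T = P/ω = 4720×745.7 / 15.92 = 221100 N·m.
For a hollow shaft with d_i/d_o = 0.741: τ_max = 16T/(π d_o³ (1−k⁴)), so d_o = [16T/(π τ_allow (1−k⁴))]^(1/3) = [16·221100/(π·9.35×10^7·0.6985)]^(1/3) = 0.2583 m.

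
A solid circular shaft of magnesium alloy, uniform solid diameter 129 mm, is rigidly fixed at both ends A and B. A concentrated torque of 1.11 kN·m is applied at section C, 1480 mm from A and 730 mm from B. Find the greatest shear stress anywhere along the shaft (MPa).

1.76 MPa

With uniform GJ and both ends fixed, compatibility θ_AC = θ_CB gives T_A·a = T_B·b, together with T_A + T_B = T₀.
T_A = T₀·b/(a+b) = 1110·730/2210 = 366.7 N·m; T_B = 743.3 N·m.
τ in each portion: τ_AC = 8.70×10^5 Pa, τ_CB = 1.76×10^6 Pa; maximum is in CB.
τ_max = T_CB·r/J = 743.3·0.0645/2.72×10^-5 = 1.764×10^6 Pa.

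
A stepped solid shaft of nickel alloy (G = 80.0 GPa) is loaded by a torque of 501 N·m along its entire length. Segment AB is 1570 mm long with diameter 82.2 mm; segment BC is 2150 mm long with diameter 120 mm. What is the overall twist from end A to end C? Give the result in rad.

0.00286 rad

J_AB = π(0.0822)⁴/32 = 4.48×10^-6 m⁴; J_BC = π(0.120)⁴/32 = 2.04×10^-5 m⁴.
θ = (T/G)·Σ L_i/J_i = (501.0/80.0×10⁹)·(1.57/4.48×10^-6 + 2.15/2.04×10^-5) = 2.855×10^-3 rad.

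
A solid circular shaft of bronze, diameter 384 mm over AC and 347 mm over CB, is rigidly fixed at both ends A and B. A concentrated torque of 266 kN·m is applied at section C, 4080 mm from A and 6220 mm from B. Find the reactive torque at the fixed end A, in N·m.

185000 N·m

Compatibility: T_A·a/J_AC = T_B·b/J_CB with T_A + T_B = T₀.
J_AC = 2.13×10^-3 m⁴, J_CB = 1.42×10^-3 m⁴, so T_A = T₀·(J_AC/a)/((J_AC/a)+(J_CB/b)) = 185100 N·m, T_B = 80940 N·m.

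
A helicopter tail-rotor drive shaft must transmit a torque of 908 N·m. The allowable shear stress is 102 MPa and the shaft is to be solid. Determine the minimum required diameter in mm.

35.7 mm

For a solid shaft τ_max = 16T/(πd³), so d = (16T/(π τ_allow))^(1/3) = (16·908.0/(π·1.02×10^8))^(1/3) = 0.03566 m.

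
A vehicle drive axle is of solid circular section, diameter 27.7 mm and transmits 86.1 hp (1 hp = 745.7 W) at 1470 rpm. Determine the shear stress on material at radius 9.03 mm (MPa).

ω = 2π·1470/60 = 153.9 rad/s, so T = P/ω = 86.1×745.7 / 153.9 = 417.1 N·m.
J = πd⁴/32 = π(0.0277)⁴/32 = 5.780×10^-8 m⁴.
Shear stress varies linearly with radius: τ = T·r/J = 417.1 × 0.00903 / 5.780×10^-8 = 6.516×10^7 Pa.

65.2 MPa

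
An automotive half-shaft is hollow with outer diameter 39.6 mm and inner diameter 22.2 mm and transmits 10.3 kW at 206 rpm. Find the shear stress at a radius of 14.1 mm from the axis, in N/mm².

ω = 2π·206/60 = 21.57 rad/s, so T = P/ω = 10.3×10³ / 21.57 = 477.5 N·m.
J = π(d_o⁴ − d_i⁴)/32 = π(0.0396⁴ − 0.0222⁴)/32 = 2.176×10^-7 m⁴.
Shear stress varies linearly with radius: τ = T·r/J = 477.5 × 0.0141 / 2.176×10^-7 = 3.094×10^7 Pa.

30.9 N/mm²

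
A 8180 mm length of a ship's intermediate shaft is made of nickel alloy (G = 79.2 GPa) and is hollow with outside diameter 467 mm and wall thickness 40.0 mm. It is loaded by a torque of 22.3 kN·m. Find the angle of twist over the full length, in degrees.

J = π(d_o⁴ − d_i⁴)/32 = π(0.467⁴ − 0.387⁴)/32 = 2.467×10^-3 m⁴.
θ = T·L/(G·J) = 22300 × 8.18 / (79.2×10⁹ × 2.467×10^-3) = 9.335×10^-4 rad.

0.0535°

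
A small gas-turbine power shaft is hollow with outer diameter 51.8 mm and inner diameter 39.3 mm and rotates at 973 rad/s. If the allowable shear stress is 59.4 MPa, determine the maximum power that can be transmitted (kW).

1050 kW

J = π(d_o⁴ − d_i⁴)/32 = π(0.0518⁴ − 0.0393⁴)/32 = 4.726×10^-7 m⁴.
T_max = τ_allow·J/r = 5.94×10^7 × 4.726×10^-7 / 0.0259 = 1084 N·m.
ω = 973 rad/s, so P_max = T_max·ω = 1.055×10^6 W.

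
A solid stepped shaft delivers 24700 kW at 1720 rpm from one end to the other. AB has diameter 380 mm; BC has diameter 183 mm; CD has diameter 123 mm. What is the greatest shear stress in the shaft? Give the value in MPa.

375 MPa

ω = 2π·1720/60 = 180.1 rad/s, so T = P/ω = 24700×10³ / 180.1 = 137100 N·m.
Under the same torque, τ_max = 16T/(πd³) is largest where d is smallest — segment CD (d = 123 mm).
τ_max = 16·137100/(π·(0.123)³) = 3.753×10^8 Pa.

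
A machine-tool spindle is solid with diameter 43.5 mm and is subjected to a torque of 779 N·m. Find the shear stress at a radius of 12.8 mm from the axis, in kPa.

28400 kPa

J = πd⁴/32 = π(0.0435)⁴/32 = 3.515×10^-7 m⁴.
Shear stress varies linearly with radius: τ = T·r/J = 779.0 × 0.0128 / 3.515×10^-7 = 2.837×10^7 Pa.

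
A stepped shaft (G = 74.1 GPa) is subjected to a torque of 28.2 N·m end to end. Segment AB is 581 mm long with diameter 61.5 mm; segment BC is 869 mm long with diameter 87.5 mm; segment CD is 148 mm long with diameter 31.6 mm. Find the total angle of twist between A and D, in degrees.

J_AB = π(0.0615)⁴/32 = 1.40×10^-6 m⁴; J_BC = π(0.0875)⁴/32 = 5.75×10^-6 m⁴; J_CD = π(0.0316)⁴/32 = 9.79×10^-8 m⁴.
θ = (T/G)·Σ L_i/J_i = (28.20/74.1×10⁹)·(0.581/1.40×10^-6 + 0.869/5.75×10^-6 + 0.148/9.79×10^-8) = 7.903×10^-4 rad.

0.0453°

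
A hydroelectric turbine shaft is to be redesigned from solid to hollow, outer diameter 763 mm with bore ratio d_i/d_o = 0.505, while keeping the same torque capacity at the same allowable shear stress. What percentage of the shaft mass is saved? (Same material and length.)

Equal τ_max and T ⇒ the solid shaft needs d_s³ = d_o³(1−k⁴), so d_s = 763·(1−0.505⁴)^(1/3) = 746.1 mm.
Area ratio A_h/A_s = d_o²(1−k²)/d_s² = (1−k²)/(1−k⁴)^(2/3) = 0.7791.
Mass saving = 1 − 0.7791 = 22.1 %.

22.1 %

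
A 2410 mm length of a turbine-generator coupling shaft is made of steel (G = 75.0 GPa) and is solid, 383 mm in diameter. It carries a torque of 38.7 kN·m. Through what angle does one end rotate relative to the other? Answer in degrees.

J = πd⁴/32 = π(0.383)⁴/32 = 2.112×10^-3 m⁴.
θ = T·L/(G·J) = 38700 × 2.41 / (75.0×10⁹ × 2.112×10^-3) = 5.887×10^-4 rad.

0.0337°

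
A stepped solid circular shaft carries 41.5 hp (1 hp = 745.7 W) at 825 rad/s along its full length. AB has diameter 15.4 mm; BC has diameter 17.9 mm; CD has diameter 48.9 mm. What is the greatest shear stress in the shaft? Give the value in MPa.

52.3 MPa

ω = 825 rad/s, so T = P/ω = 41.5×745.7 / 825.0 = 37.51 N·m.
Under the same torque, τ_max = 16T/(πd³) is largest where d is smallest — segment AB (d = 15.4 mm).
τ_max = 16·37.51/(π·(0.0154)³) = 5.231×10^7 Pa.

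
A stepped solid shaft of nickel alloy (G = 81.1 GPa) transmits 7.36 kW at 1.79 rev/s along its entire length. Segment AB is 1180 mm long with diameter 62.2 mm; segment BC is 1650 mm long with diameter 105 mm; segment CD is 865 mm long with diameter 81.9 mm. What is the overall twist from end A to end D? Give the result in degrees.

ω = 2π·1.79 = 11.25 rad/s, so T = P/ω = 7.36×10³ / 11.25 = 654.4 N·m.
J_AB = π(0.0622)⁴/32 = 1.47×10^-6 m⁴; J_BC = π(0.105)⁴/32 = 1.19×10^-5 m⁴; J_CD = π(0.0819)⁴/32 = 4.42×10^-6 m⁴.
θ = (T/G)·Σ L_i/J_i = (654.4/81.1×10⁹)·(1.18/1.47×10^-6 + 1.65/1.19×10^-5 + 0.865/4.42×10^-6) = 9.175×10^-3 rad.

0.526°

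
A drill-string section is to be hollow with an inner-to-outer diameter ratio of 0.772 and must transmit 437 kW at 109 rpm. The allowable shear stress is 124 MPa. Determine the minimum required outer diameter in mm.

135 mm

ω = 2π·109/60 = 11.41 rad/s, so T = P/ω = 437×10³ / 11.41 = 38280 N·m.
For a hollow shaft with d_i/d_o = 0.772: τ_max = 16T/(π d_o³ (1−k⁴)), so d_o = [16T/(π τ_allow (1−k⁴))]^(1/3) = [16·38280/(π·1.24×10^8·0.6448)]^(1/3) = 0.1346 m.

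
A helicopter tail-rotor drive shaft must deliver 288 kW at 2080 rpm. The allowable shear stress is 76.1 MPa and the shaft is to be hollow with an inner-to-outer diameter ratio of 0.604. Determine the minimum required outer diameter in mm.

ω = 2π·2080/60 = 217.8 rad/s, so T = P/ω = 288×10³ / 217.8 = 1322 N·m.
For a hollow shaft with d_i/d_o = 0.604: τ_max = 16T/(π d_o³ (1−k⁴)), so d_o = [16T/(π τ_allow (1−k⁴))]^(1/3) = [16·1322/(π·7.61×10^7·0.8669)]^(1/3) = 0.04673 m.

46.7 mm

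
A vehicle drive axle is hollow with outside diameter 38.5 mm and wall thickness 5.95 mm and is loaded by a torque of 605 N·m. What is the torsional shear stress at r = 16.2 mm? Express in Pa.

J = π(d_o⁴ − d_i⁴)/32 = π(0.0385⁴ − 0.0266⁴)/32 = 1.665×10^-7 m⁴.
Shear stress varies linearly with radius: τ = T·r/J = 605.0 × 0.0162 / 1.665×10^-7 = 5.885×10^7 Pa.

5.88e7 Pa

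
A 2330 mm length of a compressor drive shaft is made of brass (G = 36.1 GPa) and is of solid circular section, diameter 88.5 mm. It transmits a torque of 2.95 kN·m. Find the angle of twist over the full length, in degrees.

1.81°

J = πd⁴/32 = π(0.0885)⁴/32 = 6.022×10^-6 m⁴.
θ = T·L/(G·J) = 2950 × 2.33 / (36.1×10⁹ × 6.022×10^-6) = 0.03162 rad.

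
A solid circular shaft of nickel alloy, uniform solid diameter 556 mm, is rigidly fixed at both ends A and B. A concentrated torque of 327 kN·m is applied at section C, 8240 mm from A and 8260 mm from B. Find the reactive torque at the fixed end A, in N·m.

With uniform GJ and both ends fixed, compatibility θ_AC = θ_CB gives T_A·a = T_B·b, together with T_A + T_B = T₀.
T_A = T₀·b/(a+b) = 327000·8260/16500 = 163700 N·m; T_B = 163300 N·m.

164000 N·m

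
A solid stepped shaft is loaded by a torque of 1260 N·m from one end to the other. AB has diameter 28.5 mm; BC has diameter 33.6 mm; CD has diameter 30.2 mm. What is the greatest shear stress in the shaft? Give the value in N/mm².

Under the same torque, τ_max = 16T/(πd³) is largest where d is smallest — segment AB (d = 28.5 mm).
τ_max = 16·1260/(π·(0.0285)³) = 2.772×10^8 Pa.

277 N/mm²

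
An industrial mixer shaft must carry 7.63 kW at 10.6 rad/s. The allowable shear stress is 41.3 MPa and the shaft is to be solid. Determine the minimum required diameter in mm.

44.6 mm

ω = 10.6 rad/s, so T = P/ω = 7.63×10³ / 10.60 = 719.8 N·m.
For a solid shaft τ_max = 16T/(πd³), so d = (16T/(π τ_allow))^(1/3) = (16·719.8/(π·4.13×10^7))^(1/3) = 0.04461 m.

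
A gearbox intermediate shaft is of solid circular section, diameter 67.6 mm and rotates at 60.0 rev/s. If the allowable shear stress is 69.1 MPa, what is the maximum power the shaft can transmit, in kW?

J = πd⁴/32 = π(0.0676)⁴/32 = 2.050×10^-6 m⁴.
T_max = τ_allow·J/r = 6.91×10^7 × 2.050×10^-6 / 0.0338 = 4191 N·m.
ω = 2π·60.0 = 377.0 rad/s, so P_max = T_max·ω = 1.580×10^6 W.

1580 kW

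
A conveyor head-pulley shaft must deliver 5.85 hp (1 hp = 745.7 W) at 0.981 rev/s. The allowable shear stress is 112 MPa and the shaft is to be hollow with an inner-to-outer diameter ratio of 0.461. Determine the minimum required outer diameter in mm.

32.3 mm

ω = 2π·0.981 = 6.164 rad/s, so T = P/ω = 5.85×745.7 / 6.164 = 707.7 N·m.
For a hollow shaft with d_i/d_o = 0.461: τ_max = 16T/(π d_o³ (1−k⁴)), so d_o = [16T/(π τ_allow (1−k⁴))]^(1/3) = [16·707.7/(π·1.12×10^8·0.9548)]^(1/3) = 0.03230 m.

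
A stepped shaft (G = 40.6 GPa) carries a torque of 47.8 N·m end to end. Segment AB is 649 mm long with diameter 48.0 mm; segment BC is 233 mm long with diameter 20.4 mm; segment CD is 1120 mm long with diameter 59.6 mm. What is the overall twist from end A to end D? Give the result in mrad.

18.7 mrad

J_AB = π(0.0480)⁴/32 = 5.21×10^-7 m⁴; J_BC = π(0.0204)⁴/32 = 1.70×10^-8 m⁴; J_CD = π(0.0596)⁴/32 = 1.24×10^-6 m⁴.
θ = (T/G)·Σ L_i/J_i = (47.80/40.6×10⁹)·(0.649/5.21×10^-7 + 0.233/1.70×10^-8 + 1.12/1.24×10^-6) = 0.01866 rad.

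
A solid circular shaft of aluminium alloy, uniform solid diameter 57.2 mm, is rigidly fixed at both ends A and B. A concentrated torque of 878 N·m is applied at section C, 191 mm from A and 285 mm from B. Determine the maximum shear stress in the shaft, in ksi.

2.07 ksi

With uniform GJ and both ends fixed, compatibility θ_AC = θ_CB gives T_A·a = T_B·b, together with T_A + T_B = T₀.
T_A = T₀·b/(a+b) = 878.0·285/476.0 = 525.7 N·m; T_B = 352.3 N·m.
τ in each portion: τ_AC = 1.43×10^7 Pa, τ_CB = 9.59×10^6 Pa; maximum is in AC.
τ_max = T_AC·r/J = 525.7·0.0286/1.05×10^-6 = 1.431×10^7 Pa.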